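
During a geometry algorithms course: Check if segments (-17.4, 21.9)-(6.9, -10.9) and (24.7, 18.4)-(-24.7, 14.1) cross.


Cross products: d1=-353.93, d2=1370.88, d3=1295.83, d4=-428.98
d1*d2 < 0 and d3*d4 < 0? yes

Yes, they intersect


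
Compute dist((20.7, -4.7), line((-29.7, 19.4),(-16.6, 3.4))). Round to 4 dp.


|cross product| = 490.69
|line direction| = sqrt(427.61) = 20.6787
Distance = 490.69/sqrt(427.61) = 23.7292

23.7292


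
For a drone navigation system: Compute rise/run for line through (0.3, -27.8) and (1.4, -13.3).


slope = (y2-y1)/(x2-x1) = ((-13.3)-(-27.8))/(1.4-0.3) = 14.5/1.1 = 13.1818

13.1818


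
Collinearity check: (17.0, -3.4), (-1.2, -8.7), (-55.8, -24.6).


Cross product: ((-1.2)-17)*((-24.6)-(-3.4)) - ((-8.7)-(-3.4))*((-55.8)-17)
= 0

Yes, collinear


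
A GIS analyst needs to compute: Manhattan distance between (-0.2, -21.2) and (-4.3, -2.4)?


|(-0.2)-(-4.3)| + |(-21.2)-(-2.4)| = 4.1 + 18.8 = 22.9

22.9


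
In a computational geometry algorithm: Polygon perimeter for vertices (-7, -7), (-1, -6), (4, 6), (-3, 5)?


Sides: (-7, -7)->(-1, -6): sqrt(37) = 6.082763, (-1, -6)->(4, 6): sqrt(169) = 13, (4, 6)->(-3, 5): sqrt(50) = 7.071068, (-3, 5)->(-7, -7): sqrt(160) = 12.649111
Sum = 38.802942
Perimeter = 38.8029

38.8029


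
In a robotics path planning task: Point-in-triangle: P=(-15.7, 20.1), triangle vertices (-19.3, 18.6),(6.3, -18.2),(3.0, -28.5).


Cross products: AB x AP = 170.88, BC x BP = -352.99, CA x CP = -203.01
All same sign? no

No, outside


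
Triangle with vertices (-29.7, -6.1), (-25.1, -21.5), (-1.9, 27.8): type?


Side lengths squared: AB^2=258.32, BC^2=2968.73, CA^2=1922.05
Sorted: [258.32, 1922.05, 2968.73]
By sides: Scalene, By angles: Obtuse

Scalene, Obtuse


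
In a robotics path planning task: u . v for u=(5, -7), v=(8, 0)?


u . v = u_x*v_x + u_y*v_y = 5*8 + (-7)*0
= 40 + 0 = 40

40


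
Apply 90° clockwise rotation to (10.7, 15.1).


90° CW: (x,y) -> (y, -x)
(10.7,15.1) -> (15.1, -10.7)

(15.1, -10.7)


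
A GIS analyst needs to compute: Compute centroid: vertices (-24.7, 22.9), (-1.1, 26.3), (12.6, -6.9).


Centroid = ((x_A+x_B+x_C)/3, (y_A+y_B+y_C)/3)
= (((-24.7)+(-1.1)+12.6)/3, (22.9+26.3+(-6.9))/3)
= (-4.4, 14.1)

(-4.4, 14.1)


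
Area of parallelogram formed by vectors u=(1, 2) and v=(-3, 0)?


|u x v| = |1*0 - 2*(-3)|
= |0 - (-6)| = 6

6


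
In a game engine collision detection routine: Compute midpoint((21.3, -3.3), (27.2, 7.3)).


M = ((21.3+27.2)/2, ((-3.3)+7.3)/2)
= (24.25, 2)

(24.25, 2)


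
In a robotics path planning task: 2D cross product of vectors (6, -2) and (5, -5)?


u x v = u_x*v_y - u_y*v_x = 6*(-5) - (-2)*5
= (-30) - (-10) = -20

-20


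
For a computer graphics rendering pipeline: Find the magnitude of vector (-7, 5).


|u| = sqrt((-7)^2 + 5^2) = sqrt(74) = 8.6023

8.6023


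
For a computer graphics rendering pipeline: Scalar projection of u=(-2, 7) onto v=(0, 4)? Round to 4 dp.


u.v = 28, |v| = sqrt(16) = 4
Scalar projection = u.v / |v| = 28 / sqrt(16) = 7

7


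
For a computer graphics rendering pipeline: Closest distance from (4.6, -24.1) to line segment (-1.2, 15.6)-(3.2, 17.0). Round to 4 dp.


Project P onto AB: t = 0 (clamped to [0,1])
Closest point on segment: (-1.2, 15.6)
Distance: 40.1214

40.1214


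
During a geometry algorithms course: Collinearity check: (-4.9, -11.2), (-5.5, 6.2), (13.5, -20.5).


Cross product: ((-5.5)-(-4.9))*((-20.5)-(-11.2)) - (6.2-(-11.2))*(13.5-(-4.9))
= -314.58

No, not collinear


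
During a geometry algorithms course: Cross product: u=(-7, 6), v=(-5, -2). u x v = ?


u x v = u_x*v_y - u_y*v_x = (-7)*(-2) - 6*(-5)
= 14 - (-30) = 44

44


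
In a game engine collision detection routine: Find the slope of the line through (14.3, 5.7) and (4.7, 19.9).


slope = (y2-y1)/(x2-x1) = (19.9-5.7)/(4.7-14.3) = 14.2/(-9.6) = -1.4792

-1.4792


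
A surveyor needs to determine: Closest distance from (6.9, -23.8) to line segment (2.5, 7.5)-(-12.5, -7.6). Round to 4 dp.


Project P onto AB: t = 0.8976 (clamped to [0,1])
Closest point on segment: (-10.9643, -6.054)
Distance: 25.1804

25.1804


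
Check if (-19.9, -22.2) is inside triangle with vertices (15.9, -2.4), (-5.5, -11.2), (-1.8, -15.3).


Cross products: AB x AP = 108.68, BC x BP = -99.74, CA x CP = 111.36
All same sign? no

No, outside


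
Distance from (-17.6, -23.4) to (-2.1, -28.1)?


dx=15.5, dy=-4.7
d^2 = 15.5^2 + (-4.7)^2 = 262.34
d = sqrt(262.34) = 16.1969

16.1969


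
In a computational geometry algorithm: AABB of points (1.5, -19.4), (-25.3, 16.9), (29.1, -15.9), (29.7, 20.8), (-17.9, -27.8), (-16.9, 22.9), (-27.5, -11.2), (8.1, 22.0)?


x range: [-27.5, 29.7]
y range: [-27.8, 22.9]
Bounding box: (-27.5,-27.8) to (29.7,22.9)

(-27.5,-27.8) to (29.7,22.9)


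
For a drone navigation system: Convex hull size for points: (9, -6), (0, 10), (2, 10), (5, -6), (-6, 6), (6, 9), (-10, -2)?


Convex hull vertices (CCW): (-10, -2), (5, -6), (9, -6), (6, 9), (2, 10), (0, 10), (-6, 6)
Count = 7

7


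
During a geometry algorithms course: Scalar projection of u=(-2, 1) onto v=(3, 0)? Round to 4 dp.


u.v = -6, |v| = sqrt(9) = 3
Scalar projection = u.v / |v| = -6 / sqrt(9) = -2

-2


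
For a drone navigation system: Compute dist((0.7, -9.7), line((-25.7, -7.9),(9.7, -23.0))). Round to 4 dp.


|cross product| = 334.92
|line direction| = sqrt(1481.17) = 38.486
Distance = 334.92/sqrt(1481.17) = 8.7024

8.7024


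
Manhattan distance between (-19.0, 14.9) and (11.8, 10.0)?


|(-19)-11.8| + |14.9-10| = 30.8 + 4.9 = 35.7

35.7


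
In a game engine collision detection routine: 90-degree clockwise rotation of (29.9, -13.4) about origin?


90° CW: (x,y) -> (y, -x)
(29.9,-13.4) -> (-13.4, -29.9)

(-13.4, -29.9)


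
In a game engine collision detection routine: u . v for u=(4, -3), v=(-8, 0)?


u . v = u_x*v_x + u_y*v_y = 4*(-8) + (-3)*0
= (-32) + 0 = -32

-32


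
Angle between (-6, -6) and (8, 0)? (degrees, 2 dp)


u.v = -48, |u| = sqrt(72) = 8.4853, |v| = sqrt(64) = 8
cos(theta) = u.v/(|u||v|) = -48/sqrt(4608) = -0.707107
theta = acos(-0.707107) = 135 degrees

135 degrees


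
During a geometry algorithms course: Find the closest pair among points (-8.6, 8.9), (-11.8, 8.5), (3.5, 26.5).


d(P0,P1) = 3.2249, d(P0,P2) = 21.3581, d(P1,P2) = 23.6239
Closest: P0 and P1

Closest pair: (-8.6, 8.9) and (-11.8, 8.5), distance = 3.2249


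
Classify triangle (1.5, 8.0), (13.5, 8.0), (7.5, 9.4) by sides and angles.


Side lengths squared: AB^2=144, BC^2=37.96, CA^2=37.96
Sorted: [37.96, 37.96, 144]
By sides: Isosceles, By angles: Obtuse

Isosceles, Obtuse


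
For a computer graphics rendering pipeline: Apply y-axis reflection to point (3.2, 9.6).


Reflection over y-axis: (x,y) -> (-x,y)
(3.2, 9.6) -> (-3.2, 9.6)

(-3.2, 9.6)


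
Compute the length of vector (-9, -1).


|u| = sqrt((-9)^2 + (-1)^2) = sqrt(82) = 9.0554

9.0554


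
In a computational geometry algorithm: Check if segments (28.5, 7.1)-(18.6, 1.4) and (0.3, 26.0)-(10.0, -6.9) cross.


Cross products: d1=744.45, d2=363.45, d3=-347.85, d4=33.15
d1*d2 < 0 and d3*d4 < 0? no

No, they don't intersect


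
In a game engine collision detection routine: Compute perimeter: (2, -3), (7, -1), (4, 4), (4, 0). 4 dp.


Sides: (2, -3)->(7, -1): sqrt(29) = 5.385165, (7, -1)->(4, 4): sqrt(34) = 5.830952, (4, 4)->(4, 0): sqrt(16) = 4, (4, 0)->(2, -3): sqrt(13) = 3.605551
Sum = 18.821668
Perimeter = 18.8217

18.8217


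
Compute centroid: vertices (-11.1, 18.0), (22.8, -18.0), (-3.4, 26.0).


Centroid = ((x_A+x_B+x_C)/3, (y_A+y_B+y_C)/3)
= (((-11.1)+22.8+(-3.4))/3, (18+(-18)+26)/3)
= (2.7667, 8.6667)

(2.7667, 8.6667)


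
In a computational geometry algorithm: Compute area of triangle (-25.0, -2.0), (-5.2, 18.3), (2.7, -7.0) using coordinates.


Area = |x_A(y_B-y_C) + x_B(y_C-y_A) + x_C(y_A-y_B)|/2
= |(-632.5) + 26 + (-54.81)|/2
= 661.31/2 = 330.655

330.655


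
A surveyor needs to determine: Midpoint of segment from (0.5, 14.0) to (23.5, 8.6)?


M = ((0.5+23.5)/2, (14+8.6)/2)
= (12, 11.3)

(12, 11.3)


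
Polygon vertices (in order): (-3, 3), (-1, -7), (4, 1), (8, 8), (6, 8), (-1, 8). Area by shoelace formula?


Shoelace sum: ((-3)*(-7) - (-1)*3) + ((-1)*1 - 4*(-7)) + (4*8 - 8*1) + (8*8 - 6*8) + (6*8 - (-1)*8) + ((-1)*3 - (-3)*8)
= 168
Area = |168|/2 = 84

84


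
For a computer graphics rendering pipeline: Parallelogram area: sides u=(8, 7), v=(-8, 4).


|u x v| = |8*4 - 7*(-8)|
= |32 - (-56)| = 88

88


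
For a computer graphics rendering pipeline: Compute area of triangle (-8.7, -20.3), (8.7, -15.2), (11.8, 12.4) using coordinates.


Area = |x_A(y_B-y_C) + x_B(y_C-y_A) + x_C(y_A-y_B)|/2
= |240.12 + 284.49 + (-60.18)|/2
= 464.43/2 = 232.215

232.215


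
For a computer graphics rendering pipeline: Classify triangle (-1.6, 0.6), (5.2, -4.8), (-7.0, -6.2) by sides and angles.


Side lengths squared: AB^2=75.4, BC^2=150.8, CA^2=75.4
Sorted: [75.4, 75.4, 150.8]
By sides: Isosceles, By angles: Right

Isosceles, Right


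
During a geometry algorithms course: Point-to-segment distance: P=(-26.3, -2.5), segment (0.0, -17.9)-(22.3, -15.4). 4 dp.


Project P onto AB: t = 0 (clamped to [0,1])
Closest point on segment: (0, -17.9)
Distance: 30.477

30.477


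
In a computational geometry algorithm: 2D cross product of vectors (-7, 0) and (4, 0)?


u x v = u_x*v_y - u_y*v_x = (-7)*0 - 0*4
= 0 - 0 = 0

0


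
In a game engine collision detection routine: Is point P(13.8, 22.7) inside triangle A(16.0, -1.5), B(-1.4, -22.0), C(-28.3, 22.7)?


Cross products: AB x AP = -466.18, BC x BP = -1881.87, CA x CP = 1018.82
All same sign? no

No, outside


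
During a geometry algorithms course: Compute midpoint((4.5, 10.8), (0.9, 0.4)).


M = ((4.5+0.9)/2, (10.8+0.4)/2)
= (2.7, 5.6)

(2.7, 5.6)


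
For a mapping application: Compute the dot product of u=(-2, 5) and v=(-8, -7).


u . v = u_x*v_x + u_y*v_y = (-2)*(-8) + 5*(-7)
= 16 + (-35) = -19

-19


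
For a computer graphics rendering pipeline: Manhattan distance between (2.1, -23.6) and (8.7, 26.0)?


|2.1-8.7| + |(-23.6)-26| = 6.6 + 49.6 = 56.2

56.2


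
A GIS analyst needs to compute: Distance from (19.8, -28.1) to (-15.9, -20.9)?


dx=-35.7, dy=7.2
d^2 = (-35.7)^2 + 7.2^2 = 1326.33
d = sqrt(1326.33) = 36.4188

36.4188


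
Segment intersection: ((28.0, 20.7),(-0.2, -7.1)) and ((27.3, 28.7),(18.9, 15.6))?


Cross products: d1=76.37, d2=-59.53, d3=-245.06, d4=-109.16
d1*d2 < 0 and d3*d4 < 0? no

No, they don't intersect


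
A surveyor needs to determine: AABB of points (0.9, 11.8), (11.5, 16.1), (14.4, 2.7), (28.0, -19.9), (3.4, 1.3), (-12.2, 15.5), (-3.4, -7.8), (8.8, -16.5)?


x range: [-12.2, 28]
y range: [-19.9, 16.1]
Bounding box: (-12.2,-19.9) to (28,16.1)

(-12.2,-19.9) to (28,16.1)


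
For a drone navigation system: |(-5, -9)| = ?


|u| = sqrt((-5)^2 + (-9)^2) = sqrt(106) = 10.2956

10.2956


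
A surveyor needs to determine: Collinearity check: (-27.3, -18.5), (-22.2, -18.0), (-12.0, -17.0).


Cross product: ((-22.2)-(-27.3))*((-17)-(-18.5)) - ((-18)-(-18.5))*((-12)-(-27.3))
= 0

Yes, collinear


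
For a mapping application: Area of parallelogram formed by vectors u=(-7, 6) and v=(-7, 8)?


|u x v| = |(-7)*8 - 6*(-7)|
= |(-56) - (-42)| = 14

14


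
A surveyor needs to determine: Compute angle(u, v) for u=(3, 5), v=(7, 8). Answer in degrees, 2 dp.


u.v = 61, |u| = sqrt(34) = 5.831, |v| = sqrt(113) = 10.6301
cos(theta) = u.v/(|u||v|) = 61/sqrt(3842) = 0.984127
theta = acos(0.984127) = 10.22 degrees

10.22 degrees


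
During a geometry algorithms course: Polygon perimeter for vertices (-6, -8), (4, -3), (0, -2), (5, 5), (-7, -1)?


Sides: (-6, -8)->(4, -3): sqrt(125) = 11.18034, (4, -3)->(0, -2): sqrt(17) = 4.123106, (0, -2)->(5, 5): sqrt(74) = 8.602325, (5, 5)->(-7, -1): sqrt(180) = 13.416408, (-7, -1)->(-6, -8): sqrt(50) = 7.071068
Sum = 44.393247
Perimeter = 44.3932

44.3932


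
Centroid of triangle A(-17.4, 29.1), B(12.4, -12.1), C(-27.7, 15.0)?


Centroid = ((x_A+x_B+x_C)/3, (y_A+y_B+y_C)/3)
= (((-17.4)+12.4+(-27.7))/3, (29.1+(-12.1)+15)/3)
= (-10.9, 10.6667)

(-10.9, 10.6667)


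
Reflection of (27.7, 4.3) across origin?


Reflection over origin: (x,y) -> (-x,-y)
(27.7, 4.3) -> (-27.7, -4.3)

(-27.7, -4.3)


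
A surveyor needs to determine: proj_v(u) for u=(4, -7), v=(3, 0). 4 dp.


u.v = 12, |v| = sqrt(9) = 3
Scalar projection = u.v / |v| = 12 / sqrt(9) = 4

4


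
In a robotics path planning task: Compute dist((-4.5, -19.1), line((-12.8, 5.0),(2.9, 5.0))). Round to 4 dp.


|cross product| = 378.37
|line direction| = sqrt(246.49) = 15.7
Distance = 378.37/sqrt(246.49) = 24.1

24.1


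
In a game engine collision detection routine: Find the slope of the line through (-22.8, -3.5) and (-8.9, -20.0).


slope = (y2-y1)/(x2-x1) = ((-20)-(-3.5))/((-8.9)-(-22.8)) = (-16.5)/13.9 = -1.1871

-1.1871


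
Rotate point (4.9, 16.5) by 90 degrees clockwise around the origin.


90° CW: (x,y) -> (y, -x)
(4.9,16.5) -> (16.5, -4.9)

(16.5, -4.9)


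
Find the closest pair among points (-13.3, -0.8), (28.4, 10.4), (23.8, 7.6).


d(P0,P1) = 43.1779, d(P0,P2) = 38.0391, d(P1,P2) = 5.3852
Closest: P1 and P2

Closest pair: (28.4, 10.4) and (23.8, 7.6), distance = 5.3852


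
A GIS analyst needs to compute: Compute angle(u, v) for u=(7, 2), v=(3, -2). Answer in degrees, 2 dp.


u.v = 17, |u| = sqrt(53) = 7.2801, |v| = sqrt(13) = 3.6056
cos(theta) = u.v/(|u||v|) = 17/sqrt(689) = 0.647648
theta = acos(0.647648) = 49.64 degrees

49.64 degrees


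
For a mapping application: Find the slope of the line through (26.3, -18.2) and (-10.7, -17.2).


slope = (y2-y1)/(x2-x1) = ((-17.2)-(-18.2))/((-10.7)-26.3) = 1/(-37) = -0.027

-0.027


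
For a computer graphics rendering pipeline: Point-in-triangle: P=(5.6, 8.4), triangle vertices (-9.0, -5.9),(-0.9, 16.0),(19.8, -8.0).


Cross products: AB x AP = -203.91, BC x BP = -1.32, CA x CP = -442.5
All same sign? yes

Yes, inside


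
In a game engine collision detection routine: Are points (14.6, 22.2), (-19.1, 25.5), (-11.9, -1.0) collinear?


Cross product: ((-19.1)-14.6)*((-1)-22.2) - (25.5-22.2)*((-11.9)-14.6)
= 869.29

No, not collinear


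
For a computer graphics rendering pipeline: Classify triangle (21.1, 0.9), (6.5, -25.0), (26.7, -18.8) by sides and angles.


Side lengths squared: AB^2=883.97, BC^2=446.48, CA^2=419.45
Sorted: [419.45, 446.48, 883.97]
By sides: Scalene, By angles: Obtuse

Scalene, Obtuse


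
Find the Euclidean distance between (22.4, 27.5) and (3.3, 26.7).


dx=-19.1, dy=-0.8
d^2 = (-19.1)^2 + (-0.8)^2 = 365.45
d = sqrt(365.45) = 19.1167

19.1167


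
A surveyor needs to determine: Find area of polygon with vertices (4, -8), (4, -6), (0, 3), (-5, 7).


Shoelace sum: (4*(-6) - 4*(-8)) + (4*3 - 0*(-6)) + (0*7 - (-5)*3) + ((-5)*(-8) - 4*7)
= 47
Area = |47|/2 = 23.5

23.5


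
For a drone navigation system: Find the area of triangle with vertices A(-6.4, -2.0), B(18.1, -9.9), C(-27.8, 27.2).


Area = |x_A(y_B-y_C) + x_B(y_C-y_A) + x_C(y_A-y_B)|/2
= |237.44 + 528.52 + (-219.62)|/2
= 546.34/2 = 273.17

273.17


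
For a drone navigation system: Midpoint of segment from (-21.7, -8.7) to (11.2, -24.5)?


M = (((-21.7)+11.2)/2, ((-8.7)+(-24.5))/2)
= (-5.25, -16.6)

(-5.25, -16.6)


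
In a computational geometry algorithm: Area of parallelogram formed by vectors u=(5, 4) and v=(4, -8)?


|u x v| = |5*(-8) - 4*4|
= |(-40) - 16| = 56

56


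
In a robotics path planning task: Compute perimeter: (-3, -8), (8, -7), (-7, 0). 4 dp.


Sides: (-3, -8)->(8, -7): sqrt(122) = 11.045361, (8, -7)->(-7, 0): sqrt(274) = 16.552945, (-7, 0)->(-3, -8): sqrt(80) = 8.944272
Sum = 36.542578
Perimeter = 36.5426

36.5426


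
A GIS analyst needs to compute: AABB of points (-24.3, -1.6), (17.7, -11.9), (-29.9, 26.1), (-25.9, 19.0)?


x range: [-29.9, 17.7]
y range: [-11.9, 26.1]
Bounding box: (-29.9,-11.9) to (17.7,26.1)

(-29.9,-11.9) to (17.7,26.1)


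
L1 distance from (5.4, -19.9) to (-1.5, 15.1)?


|5.4-(-1.5)| + |(-19.9)-15.1| = 6.9 + 35 = 41.9

41.9


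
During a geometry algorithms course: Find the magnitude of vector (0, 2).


|u| = sqrt(0^2 + 2^2) = sqrt(4) = 2

2


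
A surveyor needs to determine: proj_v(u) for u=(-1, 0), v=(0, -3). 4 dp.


u.v = 0, |v| = sqrt(9) = 3
Scalar projection = u.v / |v| = 0 / sqrt(9) = 0

0


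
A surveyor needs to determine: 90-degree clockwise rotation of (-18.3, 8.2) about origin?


90° CW: (x,y) -> (y, -x)
(-18.3,8.2) -> (8.2, 18.3)

(8.2, 18.3)


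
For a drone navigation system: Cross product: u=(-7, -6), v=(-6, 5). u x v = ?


u x v = u_x*v_y - u_y*v_x = (-7)*5 - (-6)*(-6)
= (-35) - 36 = -71

-71


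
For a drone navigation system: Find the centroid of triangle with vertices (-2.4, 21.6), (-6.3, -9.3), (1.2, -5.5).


Centroid = ((x_A+x_B+x_C)/3, (y_A+y_B+y_C)/3)
= (((-2.4)+(-6.3)+1.2)/3, (21.6+(-9.3)+(-5.5))/3)
= (-2.5, 2.2667)

(-2.5, 2.2667)


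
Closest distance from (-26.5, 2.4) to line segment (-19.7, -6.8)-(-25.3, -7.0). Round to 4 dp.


Project P onto AB: t = 1 (clamped to [0,1])
Closest point on segment: (-25.3, -7)
Distance: 9.4763

9.4763


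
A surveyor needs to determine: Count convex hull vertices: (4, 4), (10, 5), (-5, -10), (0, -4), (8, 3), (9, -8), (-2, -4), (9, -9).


Convex hull vertices (CCW): (-5, -10), (9, -9), (10, 5), (4, 4), (-2, -4)
Count = 5

5


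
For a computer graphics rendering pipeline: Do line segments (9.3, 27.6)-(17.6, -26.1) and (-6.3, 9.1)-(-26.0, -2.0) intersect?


Cross products: d1=-191.29, d2=958.73, d3=-991.27, d4=-2141.29
d1*d2 < 0 and d3*d4 < 0? no

No, they don't intersect


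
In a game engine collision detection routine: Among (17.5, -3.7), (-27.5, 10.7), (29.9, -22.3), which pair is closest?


d(P0,P1) = 47.2479, d(P0,P2) = 22.3544, d(P1,P2) = 66.21
Closest: P0 and P2

Closest pair: (17.5, -3.7) and (29.9, -22.3), distance = 22.3544


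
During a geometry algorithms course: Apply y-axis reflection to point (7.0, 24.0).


Reflection over y-axis: (x,y) -> (-x,y)
(7, 24) -> (-7, 24)

(-7, 24)


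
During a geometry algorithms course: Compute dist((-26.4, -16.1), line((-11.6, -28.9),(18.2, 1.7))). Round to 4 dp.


|cross product| = 834.32
|line direction| = sqrt(1824.4) = 42.713
Distance = 834.32/sqrt(1824.4) = 19.5332

19.5332


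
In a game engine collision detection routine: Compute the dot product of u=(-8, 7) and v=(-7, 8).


u . v = u_x*v_x + u_y*v_y = (-8)*(-7) + 7*8
= 56 + 56 = 112

112


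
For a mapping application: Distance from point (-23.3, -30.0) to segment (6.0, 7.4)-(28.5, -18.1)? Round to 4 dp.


Project P onto AB: t = 0.2546 (clamped to [0,1])
Closest point on segment: (11.7286, 0.9076)
Distance: 46.7149

46.7149


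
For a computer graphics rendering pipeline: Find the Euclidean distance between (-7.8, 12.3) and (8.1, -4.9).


dx=15.9, dy=-17.2
d^2 = 15.9^2 + (-17.2)^2 = 548.65
d = sqrt(548.65) = 23.4233

23.4233


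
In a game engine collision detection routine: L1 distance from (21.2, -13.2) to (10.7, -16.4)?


|21.2-10.7| + |(-13.2)-(-16.4)| = 10.5 + 3.2 = 13.7

13.7


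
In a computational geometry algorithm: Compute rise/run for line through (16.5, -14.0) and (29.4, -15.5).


slope = (y2-y1)/(x2-x1) = ((-15.5)-(-14))/(29.4-16.5) = (-1.5)/12.9 = -0.1163

-0.1163


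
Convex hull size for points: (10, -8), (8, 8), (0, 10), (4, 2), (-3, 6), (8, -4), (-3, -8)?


Convex hull vertices (CCW): (-3, -8), (10, -8), (8, 8), (0, 10), (-3, 6)
Count = 5

5


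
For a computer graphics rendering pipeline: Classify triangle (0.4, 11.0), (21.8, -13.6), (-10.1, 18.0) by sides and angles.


Side lengths squared: AB^2=1063.12, BC^2=2016.17, CA^2=159.25
Sorted: [159.25, 1063.12, 2016.17]
By sides: Scalene, By angles: Obtuse

Scalene, Obtuse


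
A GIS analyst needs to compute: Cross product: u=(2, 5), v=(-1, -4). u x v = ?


u x v = u_x*v_y - u_y*v_x = 2*(-4) - 5*(-1)
= (-8) - (-5) = -3

-3


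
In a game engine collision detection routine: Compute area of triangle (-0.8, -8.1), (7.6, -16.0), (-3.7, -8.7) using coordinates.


Area = |x_A(y_B-y_C) + x_B(y_C-y_A) + x_C(y_A-y_B)|/2
= |5.84 + (-4.56) + (-29.23)|/2
= 27.95/2 = 13.975

13.975


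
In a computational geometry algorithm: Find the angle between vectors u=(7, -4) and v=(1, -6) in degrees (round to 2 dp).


u.v = 31, |u| = sqrt(65) = 8.0623, |v| = sqrt(37) = 6.0828
cos(theta) = u.v/(|u||v|) = 31/sqrt(2405) = 0.632127
theta = acos(0.632127) = 50.79 degrees

50.79 degrees


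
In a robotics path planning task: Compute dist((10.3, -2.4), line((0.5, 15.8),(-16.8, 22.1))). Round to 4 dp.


|cross product| = 253.12
|line direction| = sqrt(338.98) = 18.4114
Distance = 253.12/sqrt(338.98) = 13.748

13.748


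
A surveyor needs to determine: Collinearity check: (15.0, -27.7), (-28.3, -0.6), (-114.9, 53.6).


Cross product: ((-28.3)-15)*(53.6-(-27.7)) - ((-0.6)-(-27.7))*((-114.9)-15)
= 0

Yes, collinear


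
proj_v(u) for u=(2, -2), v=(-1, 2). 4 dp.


u.v = -6, |v| = sqrt(5) = 2.2361
Scalar projection = u.v / |v| = -6 / sqrt(5) = -2.6833

-2.6833


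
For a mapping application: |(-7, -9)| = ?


|u| = sqrt((-7)^2 + (-9)^2) = sqrt(130) = 11.4018

11.4018


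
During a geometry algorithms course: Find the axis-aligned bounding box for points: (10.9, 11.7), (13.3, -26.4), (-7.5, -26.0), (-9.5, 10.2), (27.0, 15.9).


x range: [-9.5, 27]
y range: [-26.4, 15.9]
Bounding box: (-9.5,-26.4) to (27,15.9)

(-9.5,-26.4) to (27,15.9)


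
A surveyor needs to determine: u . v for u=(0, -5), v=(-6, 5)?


u . v = u_x*v_x + u_y*v_y = 0*(-6) + (-5)*5
= 0 + (-25) = -25

-25


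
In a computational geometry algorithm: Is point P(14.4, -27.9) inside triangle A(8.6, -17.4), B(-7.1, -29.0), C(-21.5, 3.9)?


Cross products: AB x AP = 232.13, BC x BP = -723.19, CA x CP = -192.51
All same sign? no

No, outside


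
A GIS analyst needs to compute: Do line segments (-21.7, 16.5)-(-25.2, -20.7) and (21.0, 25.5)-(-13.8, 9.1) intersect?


Cross products: d1=-387.08, d2=850.08, d3=1556.94, d4=319.78
d1*d2 < 0 and d3*d4 < 0? no

No, they don't intersect


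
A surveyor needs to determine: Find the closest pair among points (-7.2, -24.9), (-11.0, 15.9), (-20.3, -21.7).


d(P0,P1) = 40.9766, d(P0,P2) = 13.4852, d(P1,P2) = 38.7331
Closest: P0 and P2

Closest pair: (-7.2, -24.9) and (-20.3, -21.7), distance = 13.4852


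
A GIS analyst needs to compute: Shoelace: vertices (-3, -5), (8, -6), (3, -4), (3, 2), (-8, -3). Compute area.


Shoelace sum: ((-3)*(-6) - 8*(-5)) + (8*(-4) - 3*(-6)) + (3*2 - 3*(-4)) + (3*(-3) - (-8)*2) + ((-8)*(-5) - (-3)*(-3))
= 100
Area = |100|/2 = 50

50


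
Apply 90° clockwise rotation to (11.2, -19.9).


90° CW: (x,y) -> (y, -x)
(11.2,-19.9) -> (-19.9, -11.2)

(-19.9, -11.2)


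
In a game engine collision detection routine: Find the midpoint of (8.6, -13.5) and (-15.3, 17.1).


M = ((8.6+(-15.3))/2, ((-13.5)+17.1)/2)
= (-3.35, 1.8)

(-3.35, 1.8)


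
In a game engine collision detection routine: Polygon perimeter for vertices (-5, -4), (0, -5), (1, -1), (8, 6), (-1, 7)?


Sides: (-5, -4)->(0, -5): sqrt(26) = 5.09902, (0, -5)->(1, -1): sqrt(17) = 4.123106, (1, -1)->(8, 6): sqrt(98) = 9.899495, (8, 6)->(-1, 7): sqrt(82) = 9.055385, (-1, 7)->(-5, -4): sqrt(137) = 11.7047
Sum = 39.881706
Perimeter = 39.8817

39.8817


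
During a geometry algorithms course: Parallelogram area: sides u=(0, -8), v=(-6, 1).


|u x v| = |0*1 - (-8)*(-6)|
= |0 - 48| = 48

48


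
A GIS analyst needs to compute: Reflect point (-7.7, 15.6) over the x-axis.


Reflection over x-axis: (x,y) -> (x,-y)
(-7.7, 15.6) -> (-7.7, -15.6)

(-7.7, -15.6)


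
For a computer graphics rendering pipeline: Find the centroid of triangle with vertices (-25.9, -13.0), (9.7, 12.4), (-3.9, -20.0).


Centroid = ((x_A+x_B+x_C)/3, (y_A+y_B+y_C)/3)
= (((-25.9)+9.7+(-3.9))/3, ((-13)+12.4+(-20))/3)
= (-6.7, -6.8667)

(-6.7, -6.8667)


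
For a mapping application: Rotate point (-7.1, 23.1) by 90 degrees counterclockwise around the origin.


90° CCW: (x,y) -> (-y, x)
(-7.1,23.1) -> (-23.1, -7.1)

(-23.1, -7.1)


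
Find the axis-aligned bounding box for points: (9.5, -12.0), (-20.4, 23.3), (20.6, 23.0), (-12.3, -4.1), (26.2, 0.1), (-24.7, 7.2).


x range: [-24.7, 26.2]
y range: [-12, 23.3]
Bounding box: (-24.7,-12) to (26.2,23.3)

(-24.7,-12) to (26.2,23.3)


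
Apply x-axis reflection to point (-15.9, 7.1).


Reflection over x-axis: (x,y) -> (x,-y)
(-15.9, 7.1) -> (-15.9, -7.1)

(-15.9, -7.1)


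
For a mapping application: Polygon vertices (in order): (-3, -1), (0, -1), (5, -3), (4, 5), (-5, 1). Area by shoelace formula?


Shoelace sum: ((-3)*(-1) - 0*(-1)) + (0*(-3) - 5*(-1)) + (5*5 - 4*(-3)) + (4*1 - (-5)*5) + ((-5)*(-1) - (-3)*1)
= 82
Area = |82|/2 = 41

41


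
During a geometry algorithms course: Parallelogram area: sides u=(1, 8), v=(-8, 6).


|u x v| = |1*6 - 8*(-8)|
= |6 - (-64)| = 70

70


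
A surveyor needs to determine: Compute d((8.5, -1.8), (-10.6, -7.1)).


dx=-19.1, dy=-5.3
d^2 = (-19.1)^2 + (-5.3)^2 = 392.9
d = sqrt(392.9) = 19.8217

19.8217


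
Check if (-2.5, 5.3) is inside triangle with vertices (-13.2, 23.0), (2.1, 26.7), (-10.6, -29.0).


Cross products: AB x AP = -310.4, BC x BP = 15.56, CA x CP = -510.38
All same sign? no

No, outside


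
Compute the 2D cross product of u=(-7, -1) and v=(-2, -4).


u x v = u_x*v_y - u_y*v_x = (-7)*(-4) - (-1)*(-2)
= 28 - 2 = 26

26


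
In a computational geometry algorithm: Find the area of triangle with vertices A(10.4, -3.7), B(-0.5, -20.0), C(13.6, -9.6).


Area = |x_A(y_B-y_C) + x_B(y_C-y_A) + x_C(y_A-y_B)|/2
= |(-108.16) + 2.95 + 221.68|/2
= 116.47/2 = 58.235

58.235


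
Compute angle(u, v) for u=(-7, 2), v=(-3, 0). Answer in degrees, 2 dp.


u.v = 21, |u| = sqrt(53) = 7.2801, |v| = sqrt(9) = 3
cos(theta) = u.v/(|u||v|) = 21/sqrt(477) = 0.961524
theta = acos(0.961524) = 15.95 degrees

15.95 degrees


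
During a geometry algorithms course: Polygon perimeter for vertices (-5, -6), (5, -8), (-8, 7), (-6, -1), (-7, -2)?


Sides: (-5, -6)->(5, -8): sqrt(104) = 10.198039, (5, -8)->(-8, 7): sqrt(394) = 19.849433, (-8, 7)->(-6, -1): sqrt(68) = 8.246211, (-6, -1)->(-7, -2): sqrt(2) = 1.414214, (-7, -2)->(-5, -6): sqrt(20) = 4.472136
Sum = 44.180033
Perimeter = 44.18

44.18


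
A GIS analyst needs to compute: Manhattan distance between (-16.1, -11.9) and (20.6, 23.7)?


|(-16.1)-20.6| + |(-11.9)-23.7| = 36.7 + 35.6 = 72.3

72.3


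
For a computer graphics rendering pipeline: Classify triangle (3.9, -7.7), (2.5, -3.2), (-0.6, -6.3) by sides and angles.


Side lengths squared: AB^2=22.21, BC^2=19.22, CA^2=22.21
Sorted: [19.22, 22.21, 22.21]
By sides: Isosceles, By angles: Acute

Isosceles, Acute


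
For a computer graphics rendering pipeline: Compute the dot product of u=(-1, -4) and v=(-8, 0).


u . v = u_x*v_x + u_y*v_y = (-1)*(-8) + (-4)*0
= 8 + 0 = 8

8


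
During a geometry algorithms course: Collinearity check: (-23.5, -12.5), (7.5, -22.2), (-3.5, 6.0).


Cross product: (7.5-(-23.5))*(6-(-12.5)) - ((-22.2)-(-12.5))*((-3.5)-(-23.5))
= 767.5

No, not collinear


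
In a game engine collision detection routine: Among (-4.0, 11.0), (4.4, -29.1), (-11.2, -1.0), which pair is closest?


d(P0,P1) = 40.9704, d(P0,P2) = 13.9943, d(P1,P2) = 32.1399
Closest: P0 and P2

Closest pair: (-4.0, 11.0) and (-11.2, -1.0), distance = 13.9943


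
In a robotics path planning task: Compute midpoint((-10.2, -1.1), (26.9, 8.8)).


M = (((-10.2)+26.9)/2, ((-1.1)+8.8)/2)
= (8.35, 3.85)

(8.35, 3.85)


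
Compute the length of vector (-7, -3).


|u| = sqrt((-7)^2 + (-3)^2) = sqrt(58) = 7.6158

7.6158


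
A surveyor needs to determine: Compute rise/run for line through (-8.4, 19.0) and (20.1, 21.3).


slope = (y2-y1)/(x2-x1) = (21.3-19)/(20.1-(-8.4)) = 2.3/28.5 = 0.0807

0.0807


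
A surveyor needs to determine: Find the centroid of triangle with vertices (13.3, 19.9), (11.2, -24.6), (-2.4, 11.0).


Centroid = ((x_A+x_B+x_C)/3, (y_A+y_B+y_C)/3)
= ((13.3+11.2+(-2.4))/3, (19.9+(-24.6)+11)/3)
= (7.3667, 2.1)

(7.3667, 2.1)


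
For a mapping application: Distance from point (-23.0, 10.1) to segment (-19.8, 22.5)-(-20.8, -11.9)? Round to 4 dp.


Project P onto AB: t = 0.3629 (clamped to [0,1])
Closest point on segment: (-20.1629, 10.0175)
Distance: 2.8383

2.8383


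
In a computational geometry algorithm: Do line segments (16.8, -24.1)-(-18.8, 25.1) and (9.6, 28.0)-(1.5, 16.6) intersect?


Cross products: d1=504.09, d2=-300.27, d3=-1500.52, d4=-696.16
d1*d2 < 0 and d3*d4 < 0? no

No, they don't intersect


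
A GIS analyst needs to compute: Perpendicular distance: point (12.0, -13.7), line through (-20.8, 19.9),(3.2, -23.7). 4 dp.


|cross product| = 623.68
|line direction| = sqrt(2476.96) = 49.7691
Distance = 623.68/sqrt(2476.96) = 12.5315

12.5315


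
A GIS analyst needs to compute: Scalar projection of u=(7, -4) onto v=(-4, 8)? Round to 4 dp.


u.v = -60, |v| = sqrt(80) = 8.9443
Scalar projection = u.v / |v| = -60 / sqrt(80) = -6.7082

-6.7082


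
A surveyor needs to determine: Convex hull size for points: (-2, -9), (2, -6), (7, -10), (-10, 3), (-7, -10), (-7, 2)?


Convex hull vertices (CCW): (-10, 3), (-7, -10), (7, -10), (-7, 2)
Count = 4

4


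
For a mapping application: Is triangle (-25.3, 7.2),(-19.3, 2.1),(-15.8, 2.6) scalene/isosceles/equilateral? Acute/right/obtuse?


Side lengths squared: AB^2=62.01, BC^2=12.5, CA^2=111.41
Sorted: [12.5, 62.01, 111.41]
By sides: Scalene, By angles: Obtuse

Scalene, Obtuse


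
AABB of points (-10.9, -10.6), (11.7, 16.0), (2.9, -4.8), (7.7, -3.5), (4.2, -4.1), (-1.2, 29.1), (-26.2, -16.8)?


x range: [-26.2, 11.7]
y range: [-16.8, 29.1]
Bounding box: (-26.2,-16.8) to (11.7,29.1)

(-26.2,-16.8) to (11.7,29.1)


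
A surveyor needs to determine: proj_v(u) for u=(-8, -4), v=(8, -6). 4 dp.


u.v = -40, |v| = sqrt(100) = 10
Scalar projection = u.v / |v| = -40 / sqrt(100) = -4

-4


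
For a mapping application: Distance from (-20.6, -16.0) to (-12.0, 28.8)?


dx=8.6, dy=44.8
d^2 = 8.6^2 + 44.8^2 = 2081
d = sqrt(2081) = 45.618

45.618


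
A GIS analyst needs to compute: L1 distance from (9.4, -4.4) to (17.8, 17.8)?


|9.4-17.8| + |(-4.4)-17.8| = 8.4 + 22.2 = 30.6

30.6


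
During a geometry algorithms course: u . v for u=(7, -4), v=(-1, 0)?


u . v = u_x*v_x + u_y*v_y = 7*(-1) + (-4)*0
= (-7) + 0 = -7

-7


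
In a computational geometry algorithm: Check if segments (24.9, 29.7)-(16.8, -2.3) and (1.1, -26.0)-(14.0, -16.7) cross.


Cross products: d1=497.19, d2=159.72, d3=-310.43, d4=27.04
d1*d2 < 0 and d3*d4 < 0? no

No, they don't intersect


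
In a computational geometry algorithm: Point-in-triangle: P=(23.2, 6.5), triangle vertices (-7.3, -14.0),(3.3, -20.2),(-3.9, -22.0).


Cross products: AB x AP = 406.4, BC x BP = -156.42, CA x CP = -313.7
All same sign? no

No, outside


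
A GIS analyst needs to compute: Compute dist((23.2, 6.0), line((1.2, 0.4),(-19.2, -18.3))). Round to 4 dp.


|cross product| = 297.16
|line direction| = sqrt(765.85) = 27.674
Distance = 297.16/sqrt(765.85) = 10.7379

10.7379


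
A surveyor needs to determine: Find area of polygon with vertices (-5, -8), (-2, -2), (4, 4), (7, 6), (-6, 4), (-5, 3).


Shoelace sum: ((-5)*(-2) - (-2)*(-8)) + ((-2)*4 - 4*(-2)) + (4*6 - 7*4) + (7*4 - (-6)*6) + ((-6)*3 - (-5)*4) + ((-5)*(-8) - (-5)*3)
= 111
Area = |111|/2 = 55.5

55.5


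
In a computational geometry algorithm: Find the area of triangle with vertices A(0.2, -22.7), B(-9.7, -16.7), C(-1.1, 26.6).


Area = |x_A(y_B-y_C) + x_B(y_C-y_A) + x_C(y_A-y_B)|/2
= |(-8.66) + (-478.21) + 6.6|/2
= 480.27/2 = 240.135

240.135


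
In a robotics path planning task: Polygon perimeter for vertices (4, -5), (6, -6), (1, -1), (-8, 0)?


Sides: (4, -5)->(6, -6): sqrt(5) = 2.236068, (6, -6)->(1, -1): sqrt(50) = 7.071068, (1, -1)->(-8, 0): sqrt(82) = 9.055385, (-8, 0)->(4, -5): sqrt(169) = 13
Sum = 31.362521
Perimeter = 31.3625

31.3625


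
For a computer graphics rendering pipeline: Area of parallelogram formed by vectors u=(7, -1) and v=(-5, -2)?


|u x v| = |7*(-2) - (-1)*(-5)|
= |(-14) - 5| = 19

19


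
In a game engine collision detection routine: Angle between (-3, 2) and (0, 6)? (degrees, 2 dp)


u.v = 12, |u| = sqrt(13) = 3.6056, |v| = sqrt(36) = 6
cos(theta) = u.v/(|u||v|) = 12/sqrt(468) = 0.5547
theta = acos(0.5547) = 56.31 degrees

56.31 degrees


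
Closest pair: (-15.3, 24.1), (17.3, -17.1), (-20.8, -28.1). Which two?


d(P0,P1) = 52.5376, d(P0,P2) = 52.489, d(P1,P2) = 39.6561
Closest: P1 and P2

Closest pair: (17.3, -17.1) and (-20.8, -28.1), distance = 39.6561


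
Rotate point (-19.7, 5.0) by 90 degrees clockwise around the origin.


90° CW: (x,y) -> (y, -x)
(-19.7,5) -> (5, 19.7)

(5, 19.7)


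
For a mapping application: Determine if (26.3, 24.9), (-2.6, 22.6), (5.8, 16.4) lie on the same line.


Cross product: ((-2.6)-26.3)*(16.4-24.9) - (22.6-24.9)*(5.8-26.3)
= 198.5

No, not collinear


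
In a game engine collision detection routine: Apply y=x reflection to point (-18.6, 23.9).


Reflection over y=x: (x,y) -> (y,x)
(-18.6, 23.9) -> (23.9, -18.6)

(23.9, -18.6)


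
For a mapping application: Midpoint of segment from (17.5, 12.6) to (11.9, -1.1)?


M = ((17.5+11.9)/2, (12.6+(-1.1))/2)
= (14.7, 5.75)

(14.7, 5.75)


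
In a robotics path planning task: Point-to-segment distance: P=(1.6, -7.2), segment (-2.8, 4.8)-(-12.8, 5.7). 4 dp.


Project P onto AB: t = 0 (clamped to [0,1])
Closest point on segment: (-2.8, 4.8)
Distance: 12.7812

12.7812


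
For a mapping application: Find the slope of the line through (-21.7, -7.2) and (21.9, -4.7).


slope = (y2-y1)/(x2-x1) = ((-4.7)-(-7.2))/(21.9-(-21.7)) = 2.5/43.6 = 0.0573

0.0573


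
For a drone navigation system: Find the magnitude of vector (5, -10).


|u| = sqrt(5^2 + (-10)^2) = sqrt(125) = 11.1803

11.1803


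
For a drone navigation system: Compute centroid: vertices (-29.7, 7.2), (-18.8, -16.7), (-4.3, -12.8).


Centroid = ((x_A+x_B+x_C)/3, (y_A+y_B+y_C)/3)
= (((-29.7)+(-18.8)+(-4.3))/3, (7.2+(-16.7)+(-12.8))/3)
= (-17.6, -7.4333)

(-17.6, -7.4333)


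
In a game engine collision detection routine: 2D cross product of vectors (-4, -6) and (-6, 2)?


u x v = u_x*v_y - u_y*v_x = (-4)*2 - (-6)*(-6)
= (-8) - 36 = -44

-44


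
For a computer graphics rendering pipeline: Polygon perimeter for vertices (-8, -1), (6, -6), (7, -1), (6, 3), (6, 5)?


Sides: (-8, -1)->(6, -6): sqrt(221) = 14.866069, (6, -6)->(7, -1): sqrt(26) = 5.09902, (7, -1)->(6, 3): sqrt(17) = 4.123106, (6, 3)->(6, 5): sqrt(4) = 2, (6, 5)->(-8, -1): sqrt(232) = 15.231546
Sum = 41.319741
Perimeter = 41.3197

41.3197


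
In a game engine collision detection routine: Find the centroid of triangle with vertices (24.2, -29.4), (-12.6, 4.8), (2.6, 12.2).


Centroid = ((x_A+x_B+x_C)/3, (y_A+y_B+y_C)/3)
= ((24.2+(-12.6)+2.6)/3, ((-29.4)+4.8+12.2)/3)
= (4.7333, -4.1333)

(4.7333, -4.1333)


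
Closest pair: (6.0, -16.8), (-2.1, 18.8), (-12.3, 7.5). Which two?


d(P0,P1) = 36.5099, d(P0,P2) = 30.4201, d(P1,P2) = 15.2227
Closest: P1 and P2

Closest pair: (-2.1, 18.8) and (-12.3, 7.5), distance = 15.2227


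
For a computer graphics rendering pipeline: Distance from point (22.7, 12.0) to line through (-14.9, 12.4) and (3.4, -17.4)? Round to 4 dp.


|cross product| = 1113.16
|line direction| = sqrt(1222.93) = 34.9704
Distance = 1113.16/sqrt(1222.93) = 31.8315

31.8315


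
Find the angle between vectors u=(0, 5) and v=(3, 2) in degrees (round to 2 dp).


u.v = 10, |u| = sqrt(25) = 5, |v| = sqrt(13) = 3.6056
cos(theta) = u.v/(|u||v|) = 10/sqrt(325) = 0.5547
theta = acos(0.5547) = 56.31 degrees

56.31 degrees


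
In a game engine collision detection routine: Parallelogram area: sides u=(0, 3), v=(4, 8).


|u x v| = |0*8 - 3*4|
= |0 - 12| = 12

12


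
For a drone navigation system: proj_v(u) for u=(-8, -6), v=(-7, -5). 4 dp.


u.v = 86, |v| = sqrt(74) = 8.6023
Scalar projection = u.v / |v| = 86 / sqrt(74) = 9.9973

9.9973


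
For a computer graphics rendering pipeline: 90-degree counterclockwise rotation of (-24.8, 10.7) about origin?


90° CCW: (x,y) -> (-y, x)
(-24.8,10.7) -> (-10.7, -24.8)

(-10.7, -24.8)


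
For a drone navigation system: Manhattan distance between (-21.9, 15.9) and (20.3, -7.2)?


|(-21.9)-20.3| + |15.9-(-7.2)| = 42.2 + 23.1 = 65.3

65.3


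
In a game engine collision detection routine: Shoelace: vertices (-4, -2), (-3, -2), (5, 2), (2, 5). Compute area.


Shoelace sum: ((-4)*(-2) - (-3)*(-2)) + ((-3)*2 - 5*(-2)) + (5*5 - 2*2) + (2*(-2) - (-4)*5)
= 43
Area = |43|/2 = 21.5

21.5


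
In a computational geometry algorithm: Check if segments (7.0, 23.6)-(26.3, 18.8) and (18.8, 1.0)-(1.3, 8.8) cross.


Cross products: d1=-303.46, d2=-370, d3=-379.54, d4=-313
d1*d2 < 0 and d3*d4 < 0? no

No, they don't intersect


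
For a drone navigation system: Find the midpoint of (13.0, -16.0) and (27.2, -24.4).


M = ((13+27.2)/2, ((-16)+(-24.4))/2)
= (20.1, -20.2)

(20.1, -20.2)


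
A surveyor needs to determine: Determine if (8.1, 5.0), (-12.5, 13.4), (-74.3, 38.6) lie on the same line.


Cross product: ((-12.5)-8.1)*(38.6-5) - (13.4-5)*((-74.3)-8.1)
= 0

Yes, collinear


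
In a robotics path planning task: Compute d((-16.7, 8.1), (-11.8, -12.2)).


dx=4.9, dy=-20.3
d^2 = 4.9^2 + (-20.3)^2 = 436.1
d = sqrt(436.1) = 20.883

20.883


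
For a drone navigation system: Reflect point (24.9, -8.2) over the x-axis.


Reflection over x-axis: (x,y) -> (x,-y)
(24.9, -8.2) -> (24.9, 8.2)

(24.9, 8.2)


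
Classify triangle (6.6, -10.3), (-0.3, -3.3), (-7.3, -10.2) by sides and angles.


Side lengths squared: AB^2=96.61, BC^2=96.61, CA^2=193.22
Sorted: [96.61, 96.61, 193.22]
By sides: Isosceles, By angles: Right

Isosceles, Right


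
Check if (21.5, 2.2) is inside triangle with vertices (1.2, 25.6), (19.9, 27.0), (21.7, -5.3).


Cross products: AB x AP = -466, BC x BP = 7.04, CA x CP = -147.57
All same sign? no

No, outside


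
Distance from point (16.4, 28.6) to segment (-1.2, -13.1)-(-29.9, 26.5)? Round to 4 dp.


Project P onto AB: t = 0.4792 (clamped to [0,1])
Closest point on segment: (-14.9533, 5.8767)
Distance: 38.7218

38.7218


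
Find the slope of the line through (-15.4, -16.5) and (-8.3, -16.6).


slope = (y2-y1)/(x2-x1) = ((-16.6)-(-16.5))/((-8.3)-(-15.4)) = (-0.1)/7.1 = -0.0141

-0.0141


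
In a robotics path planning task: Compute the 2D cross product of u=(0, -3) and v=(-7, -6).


u x v = u_x*v_y - u_y*v_x = 0*(-6) - (-3)*(-7)
= 0 - 21 = -21

-21


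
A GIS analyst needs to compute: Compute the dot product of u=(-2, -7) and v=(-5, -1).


u . v = u_x*v_x + u_y*v_y = (-2)*(-5) + (-7)*(-1)
= 10 + 7 = 17

17


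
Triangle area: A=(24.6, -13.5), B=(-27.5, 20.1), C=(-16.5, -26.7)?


Area = |x_A(y_B-y_C) + x_B(y_C-y_A) + x_C(y_A-y_B)|/2
= |1151.28 + 363 + 554.4|/2
= 2068.68/2 = 1034.34

1034.34


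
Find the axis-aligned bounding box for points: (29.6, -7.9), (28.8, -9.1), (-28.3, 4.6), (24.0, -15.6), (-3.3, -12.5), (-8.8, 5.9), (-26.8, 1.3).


x range: [-28.3, 29.6]
y range: [-15.6, 5.9]
Bounding box: (-28.3,-15.6) to (29.6,5.9)

(-28.3,-15.6) to (29.6,5.9)
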